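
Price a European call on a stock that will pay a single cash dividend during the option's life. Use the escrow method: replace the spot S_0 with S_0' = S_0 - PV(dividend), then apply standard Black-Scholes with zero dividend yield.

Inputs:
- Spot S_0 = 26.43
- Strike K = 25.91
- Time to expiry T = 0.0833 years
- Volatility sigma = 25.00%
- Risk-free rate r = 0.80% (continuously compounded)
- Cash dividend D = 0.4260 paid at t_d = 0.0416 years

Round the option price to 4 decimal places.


Answer: Price = 0.8038

Derivation:
PV(D) = D * exp(-r * t_d) = 0.4260 * 0.99966726 = 0.42585825
S_0' = S_0 - PV(D) = 26.4300 - 0.42585825 = 26.00414175
d1 = (ln(S_0'/K) + (r + sigma^2/2)*T) / (sigma*sqrt(T)) = 0.09557780
d2 = d1 - sigma*sqrt(T) = 0.02342345
exp(-rT) = 0.99933382
N(d1) = 0.53807205; N(d2) = 0.50934375
C = S_0' * N(d1) - K * exp(-rT) * N(d2) = 26.00414175 * 0.53807205 - 25.9100 * 0.99933382 * 0.50934375 = 0.8038


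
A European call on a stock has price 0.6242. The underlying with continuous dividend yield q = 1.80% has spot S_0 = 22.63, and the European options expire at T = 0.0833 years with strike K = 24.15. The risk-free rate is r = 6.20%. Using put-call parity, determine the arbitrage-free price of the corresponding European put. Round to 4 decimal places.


Put-call parity: C - P = S_0 * exp(-qT) - K * exp(-rT).
S_0 * exp(-qT) = 22.6300 * 0.99850172 = 22.59609400
K * exp(-rT) = 24.1500 * 0.99484871 = 24.02559643
P = C - S*exp(-qT) + K*exp(-rT)
P = 0.6242 - 22.59609400 + 24.02559643 = 2.0537

Answer: Put price = 2.0537


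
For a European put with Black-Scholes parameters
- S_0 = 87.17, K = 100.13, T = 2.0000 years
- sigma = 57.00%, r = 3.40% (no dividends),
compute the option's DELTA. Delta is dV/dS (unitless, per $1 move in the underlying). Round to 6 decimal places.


d1 = 0.3154575703; d2 = -0.4906441603
phi(d1) = 0.3795779610; exp(-qT) = 1.0000000000; exp(-rT) = 0.9342604736
N(-d1) = 0.3762071308
Delta = -exp(-qT) * N(-d1) = -1.0000000000 * 0.3762071308 = -0.376207

Answer: Delta = -0.376207


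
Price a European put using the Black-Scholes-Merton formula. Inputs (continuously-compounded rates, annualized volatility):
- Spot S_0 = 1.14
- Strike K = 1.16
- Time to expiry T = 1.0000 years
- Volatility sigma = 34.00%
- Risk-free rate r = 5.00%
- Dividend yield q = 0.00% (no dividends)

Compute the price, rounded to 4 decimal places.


Answer: Price = 0.1338

Derivation:
d1 = (ln(S/K) + (r - q + 0.5*sigma^2) * T) / (sigma * sqrt(T)) = 0.26590664
d2 = d1 - sigma * sqrt(T) = -0.07409336
exp(-rT) = 0.95122942; exp(-qT) = 1.00000000
P = K * exp(-rT) * N(-d2) - S_0 * exp(-qT) * N(-d1)
N(-d1) = 0.39515556; N(-d2) = 0.52953195
P = 1.1600 * 0.95122942 * 0.52953195 - 1.1400 * 1.00000000 * 0.39515556 = 0.1338


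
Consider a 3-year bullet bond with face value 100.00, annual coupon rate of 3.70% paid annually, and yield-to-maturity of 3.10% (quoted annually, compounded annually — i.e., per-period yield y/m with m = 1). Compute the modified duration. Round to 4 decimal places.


Coupon per period c = face * coupon_rate / m = 3.700000
Periods per year m = 1; per-period yield y/m = 0.031000
Number of cashflows N = 3
Cashflows (t years, CF_t, discount factor 1/(1+y/m)^(m*t), PV):
  t = 1.0000: CF_t = 3.700000, DF = 0.969932, PV = 3.588749
  t = 2.0000: CF_t = 3.700000, DF = 0.940768, PV = 3.480843
  t = 3.0000: CF_t = 103.700000, DF = 0.912481, PV = 94.624318
Price P = sum_t PV_t = 101.693909
First compute Macaulay numerator sum_t t * PV_t:
  t * PV_t at t = 1.0000: 3.588749
  t * PV_t at t = 2.0000: 6.961685
  t * PV_t at t = 3.0000: 283.872953
Macaulay duration D = 294.423387 / 101.693909 = 2.895192
Modified duration = D / (1 + y/m) = 2.895192 / (1 + 0.031000) = 2.808140

Answer: Modified duration = 2.8081


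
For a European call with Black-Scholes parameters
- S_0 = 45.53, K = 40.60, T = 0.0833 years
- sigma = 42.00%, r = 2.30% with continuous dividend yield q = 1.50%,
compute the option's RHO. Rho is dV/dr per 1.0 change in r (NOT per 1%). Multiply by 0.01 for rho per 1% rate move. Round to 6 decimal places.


Answer: Rho = 2.745469

Derivation:
d1 = 1.0115289998; d2 = 0.8903096944
phi(d1) = 0.2391811673; exp(-qT) = 0.9987512803; exp(-rT) = 0.9980859342
N(d2) = 0.8133501914
Rho = K*T*exp(-rT)*N(d2) = 40.6000 * 0.0833 * 0.9980859342 * 0.8133501914 = 2.745469


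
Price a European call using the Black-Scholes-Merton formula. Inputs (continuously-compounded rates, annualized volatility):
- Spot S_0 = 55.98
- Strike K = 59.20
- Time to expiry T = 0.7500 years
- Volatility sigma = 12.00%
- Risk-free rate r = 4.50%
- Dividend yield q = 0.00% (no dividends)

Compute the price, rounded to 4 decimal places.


Answer: Price = 1.7714

Derivation:
d1 = (ln(S/K) + (r - q + 0.5*sigma^2) * T) / (sigma * sqrt(T)) = -0.16143731
d2 = d1 - sigma * sqrt(T) = -0.26536036
exp(-rT) = 0.96681318; exp(-qT) = 1.00000000
C = S_0 * exp(-qT) * N(d1) - K * exp(-rT) * N(d2)
N(d1) = 0.43587449; N(d2) = 0.39536593
C = 55.9800 * 1.00000000 * 0.43587449 - 59.2000 * 0.96681318 * 0.39536593 = 1.7714


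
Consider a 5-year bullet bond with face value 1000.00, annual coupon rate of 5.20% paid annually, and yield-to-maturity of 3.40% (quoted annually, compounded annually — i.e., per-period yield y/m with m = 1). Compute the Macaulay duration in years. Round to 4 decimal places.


Answer: Macaulay duration = 4.5500 years

Derivation:
Coupon per period c = face * coupon_rate / m = 52.000000
Periods per year m = 1; per-period yield y/m = 0.034000
Number of cashflows N = 5
Cashflows (t years, CF_t, discount factor 1/(1+y/m)^(m*t), PV):
  t = 1.0000: CF_t = 52.000000, DF = 0.967118, PV = 50.290135
  t = 2.0000: CF_t = 52.000000, DF = 0.935317, PV = 48.636495
  t = 3.0000: CF_t = 52.000000, DF = 0.904562, PV = 47.037229
  t = 4.0000: CF_t = 52.000000, DF = 0.874818, PV = 45.490550
  t = 5.0000: CF_t = 1052.000000, DF = 0.846052, PV = 890.047216
Price P = sum_t PV_t = 1081.501625
Macaulay numerator sum_t t * PV_t:
  t * PV_t at t = 1.0000: 50.290135
  t * PV_t at t = 2.0000: 97.272989
  t * PV_t at t = 3.0000: 141.111686
  t * PV_t at t = 4.0000: 181.962200
  t * PV_t at t = 5.0000: 4450.236079
Macaulay duration D = (sum_t t * PV_t) / P = 4920.873091 / 1081.501625 = 4.550038


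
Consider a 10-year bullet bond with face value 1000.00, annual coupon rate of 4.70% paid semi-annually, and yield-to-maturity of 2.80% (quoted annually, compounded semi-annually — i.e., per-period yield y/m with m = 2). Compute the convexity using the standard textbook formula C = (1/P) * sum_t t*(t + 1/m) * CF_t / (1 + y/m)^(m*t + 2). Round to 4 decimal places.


Answer: Convexity = 78.6373

Derivation:
Coupon per period c = face * coupon_rate / m = 23.500000
Periods per year m = 2; per-period yield y/m = 0.014000
Number of cashflows N = 20
Cashflows (t years, CF_t, discount factor 1/(1+y/m)^(m*t), PV):
  t = 0.5000: CF_t = 23.500000, DF = 0.986193, PV = 23.175542
  t = 1.0000: CF_t = 23.500000, DF = 0.972577, PV = 22.855565
  t = 1.5000: CF_t = 23.500000, DF = 0.959149, PV = 22.540004
  t = 2.0000: CF_t = 23.500000, DF = 0.945906, PV = 22.228801
  t = 2.5000: CF_t = 23.500000, DF = 0.932847, PV = 21.921895
  t = 3.0000: CF_t = 23.500000, DF = 0.919967, PV = 21.619226
  t = 3.5000: CF_t = 23.500000, DF = 0.907265, PV = 21.320735
  t = 4.0000: CF_t = 23.500000, DF = 0.894739, PV = 21.026366
  t = 4.5000: CF_t = 23.500000, DF = 0.882386, PV = 20.736061
  t = 5.0000: CF_t = 23.500000, DF = 0.870203, PV = 20.449765
  t = 5.5000: CF_t = 23.500000, DF = 0.858188, PV = 20.167421
  t = 6.0000: CF_t = 23.500000, DF = 0.846339, PV = 19.888975
  t = 6.5000: CF_t = 23.500000, DF = 0.834654, PV = 19.614374
  t = 7.0000: CF_t = 23.500000, DF = 0.823130, PV = 19.343564
  t = 7.5000: CF_t = 23.500000, DF = 0.811766, PV = 19.076493
  t = 8.0000: CF_t = 23.500000, DF = 0.800558, PV = 18.813109
  t = 8.5000: CF_t = 23.500000, DF = 0.789505, PV = 18.553362
  t = 9.0000: CF_t = 23.500000, DF = 0.778604, PV = 18.297202
  t = 9.5000: CF_t = 23.500000, DF = 0.767854, PV = 18.044577
  t = 10.0000: CF_t = 1023.500000, DF = 0.757253, PV = 775.048263
Price P = sum_t PV_t = 1164.721300
Convexity numerator sum_t t*(t + 1/m) * CF_t / (1+y/m)^(m*t + 2):
  t = 0.5000: term = 11.270002
  t = 1.0000: term = 33.343202
  t = 1.5000: term = 65.765684
  t = 2.0000: term = 108.096128
  t = 2.5000: term = 159.905514
  t = 3.0000: term = 220.776844
  t = 3.5000: term = 290.304858
  t = 4.0000: term = 368.095762
  t = 4.5000: term = 453.766965
  t = 5.0000: term = 546.946813
  t = 5.5000: term = 647.274335
  t = 6.0000: term = 754.398992
  t = 6.5000: term = 867.980431
  t = 7.0000: term = 987.688247
  t = 7.5000: term = 1113.201743
  t = 8.0000: term = 1244.209706
  t = 8.5000: term = 1380.410177
  t = 9.0000: term = 1521.510231
  t = 9.5000: term = 1667.225763
  t = 10.0000: term = 79148.399305
Convexity = (1/P) * sum = 91590.570702 / 1164.721300 = 78.637328


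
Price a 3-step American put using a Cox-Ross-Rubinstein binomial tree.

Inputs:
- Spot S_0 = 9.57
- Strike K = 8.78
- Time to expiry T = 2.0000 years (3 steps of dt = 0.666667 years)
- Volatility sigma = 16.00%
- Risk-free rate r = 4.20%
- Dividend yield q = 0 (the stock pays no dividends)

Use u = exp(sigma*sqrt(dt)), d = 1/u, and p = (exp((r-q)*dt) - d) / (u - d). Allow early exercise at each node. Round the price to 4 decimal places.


Answer: Price = V(0,0) = 0.3128

Derivation:
dt = T/N = 0.666667
u = exp(sigma*sqrt(dt)) = 1.139557; d = 1/u = 0.877534
p = (exp((r-q)*dt) - d) / (u - d) = 0.575758
Discount per step: exp(-r*dt) = 0.972388
Stock lattice S(k, i) with i counting down-moves:
  k=0: S(0,0) = 9.5700
  k=1: S(1,0) = 10.9056; S(1,1) = 8.3980
  k=2: S(2,0) = 12.4275; S(2,1) = 9.5700; S(2,2) = 7.3695
  k=3: S(3,0) = 14.1618; S(3,1) = 10.9056; S(3,2) = 8.3980; S(3,3) = 6.4670
Terminal payoffs V(N, i) = max(K - S_T, 0):
  V(3,0) = 0.000000; V(3,1) = 0.000000; V(3,2) = 0.381999; V(3,3) = 2.312984
Backward induction: V(k, i) = exp(-r*dt) * [p * V(k+1, i) + (1-p) * V(k+1, i+1)]; then take max(V_cont, immediate exercise) for American.
  V(2,0) = exp(-r*dt) * [p*0.000000 + (1-p)*0.000000] = 0.000000; exercise = 0.000000; V(2,0) = max -> 0.000000
  V(2,1) = exp(-r*dt) * [p*0.000000 + (1-p)*0.381999] = 0.157585; exercise = 0.000000; V(2,1) = max -> 0.157585
  V(2,2) = exp(-r*dt) * [p*0.381999 + (1-p)*2.312984] = 1.168037; exercise = 1.410467; V(2,2) = max -> 1.410467
  V(1,0) = exp(-r*dt) * [p*0.000000 + (1-p)*0.157585] = 0.065008; exercise = 0.000000; V(1,0) = max -> 0.065008
  V(1,1) = exp(-r*dt) * [p*0.157585 + (1-p)*1.410467] = 0.670083; exercise = 0.381999; V(1,1) = max -> 0.670083
  V(0,0) = exp(-r*dt) * [p*0.065008 + (1-p)*0.670083] = 0.312824; exercise = 0.000000; V(0,0) = max -> 0.312824


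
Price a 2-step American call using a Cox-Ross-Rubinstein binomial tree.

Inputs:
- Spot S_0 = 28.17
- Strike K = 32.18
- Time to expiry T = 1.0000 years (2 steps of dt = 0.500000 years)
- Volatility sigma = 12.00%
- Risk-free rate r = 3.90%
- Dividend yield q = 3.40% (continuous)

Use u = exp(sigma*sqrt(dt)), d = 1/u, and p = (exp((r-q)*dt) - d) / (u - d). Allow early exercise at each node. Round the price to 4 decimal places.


Answer: Price = V(0,0) = 0.2812

Derivation:
dt = T/N = 0.500000
u = exp(sigma*sqrt(dt)) = 1.088557; d = 1/u = 0.918647
p = (exp((r-q)*dt) - d) / (u - d) = 0.493532
Discount per step: exp(-r*dt) = 0.980689
Stock lattice S(k, i) with i counting down-moves:
  k=0: S(0,0) = 28.1700
  k=1: S(1,0) = 30.6646; S(1,1) = 25.8783
  k=2: S(2,0) = 33.3802; S(2,1) = 28.1700; S(2,2) = 23.7730
Terminal payoffs V(N, i) = max(S_T - K, 0):
  V(2,0) = 1.200210; V(2,1) = 0.000000; V(2,2) = 0.000000
Backward induction: V(k, i) = exp(-r*dt) * [p * V(k+1, i) + (1-p) * V(k+1, i+1)]; then take max(V_cont, immediate exercise) for American.
  V(1,0) = exp(-r*dt) * [p*1.200210 + (1-p)*0.000000] = 0.580903; exercise = 0.000000; V(1,0) = max -> 0.580903
  V(1,1) = exp(-r*dt) * [p*0.000000 + (1-p)*0.000000] = 0.000000; exercise = 0.000000; V(1,1) = max -> 0.000000
  V(0,0) = exp(-r*dt) * [p*0.580903 + (1-p)*0.000000] = 0.281158; exercise = 0.000000; V(0,0) = max -> 0.281158


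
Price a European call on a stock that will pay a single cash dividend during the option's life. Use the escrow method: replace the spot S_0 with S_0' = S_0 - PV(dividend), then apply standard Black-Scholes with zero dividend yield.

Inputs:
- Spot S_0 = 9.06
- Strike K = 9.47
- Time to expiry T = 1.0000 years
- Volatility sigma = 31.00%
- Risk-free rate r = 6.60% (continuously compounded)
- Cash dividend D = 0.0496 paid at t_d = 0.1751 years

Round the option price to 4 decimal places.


PV(D) = D * exp(-r * t_d) = 0.0496 * 0.98850992 = 0.04903009
S_0' = S_0 - PV(D) = 9.0600 - 0.04903009 = 9.01096991
d1 = (ln(S_0'/K) + (r + sigma^2/2)*T) / (sigma*sqrt(T)) = 0.20762518
d2 = d1 - sigma*sqrt(T) = -0.10237482
exp(-rT) = 0.93613086
N(d1) = 0.58223918; N(d2) = 0.45922959
C = S_0' * N(d1) - K * exp(-rT) * N(d2) = 9.01096991 * 0.58223918 - 9.4700 * 0.93613086 * 0.45922959 = 1.1754

Answer: Price = 1.1754


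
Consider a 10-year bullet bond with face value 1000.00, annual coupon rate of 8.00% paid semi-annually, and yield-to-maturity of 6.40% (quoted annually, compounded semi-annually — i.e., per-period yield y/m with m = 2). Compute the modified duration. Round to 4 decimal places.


Coupon per period c = face * coupon_rate / m = 40.000000
Periods per year m = 2; per-period yield y/m = 0.032000
Number of cashflows N = 20
Cashflows (t years, CF_t, discount factor 1/(1+y/m)^(m*t), PV):
  t = 0.5000: CF_t = 40.000000, DF = 0.968992, PV = 38.759690
  t = 1.0000: CF_t = 40.000000, DF = 0.938946, PV = 37.557839
  t = 1.5000: CF_t = 40.000000, DF = 0.909831, PV = 36.393255
  t = 2.0000: CF_t = 40.000000, DF = 0.881620, PV = 35.264782
  t = 2.5000: CF_t = 40.000000, DF = 0.854283, PV = 34.171300
  t = 3.0000: CF_t = 40.000000, DF = 0.827793, PV = 33.111725
  t = 3.5000: CF_t = 40.000000, DF = 0.802125, PV = 32.085005
  t = 4.0000: CF_t = 40.000000, DF = 0.777253, PV = 31.090121
  t = 4.5000: CF_t = 40.000000, DF = 0.753152, PV = 30.126086
  t = 5.0000: CF_t = 40.000000, DF = 0.729799, PV = 29.191944
  t = 5.5000: CF_t = 40.000000, DF = 0.707169, PV = 28.286768
  t = 6.0000: CF_t = 40.000000, DF = 0.685241, PV = 27.409658
  t = 6.5000: CF_t = 40.000000, DF = 0.663994, PV = 26.559747
  t = 7.0000: CF_t = 40.000000, DF = 0.643405, PV = 25.736189
  t = 7.5000: CF_t = 40.000000, DF = 0.623454, PV = 24.938167
  t = 8.0000: CF_t = 40.000000, DF = 0.604122, PV = 24.164891
  t = 8.5000: CF_t = 40.000000, DF = 0.585390, PV = 23.415592
  t = 9.0000: CF_t = 40.000000, DF = 0.567238, PV = 22.689527
  t = 9.5000: CF_t = 40.000000, DF = 0.549649, PV = 21.985976
  t = 10.0000: CF_t = 1040.000000, DF = 0.532606, PV = 553.910239
Price P = sum_t PV_t = 1116.848500
First compute Macaulay numerator sum_t t * PV_t:
  t * PV_t at t = 0.5000: 19.379845
  t * PV_t at t = 1.0000: 37.557839
  t * PV_t at t = 1.5000: 54.589882
  t * PV_t at t = 2.0000: 70.529564
  t * PV_t at t = 2.5000: 85.428251
  t * PV_t at t = 3.0000: 99.335175
  t * PV_t at t = 3.5000: 112.297517
  t * PV_t at t = 4.0000: 124.360484
  t * PV_t at t = 4.5000: 135.567388
  t * PV_t at t = 5.0000: 145.959720
  t * PV_t at t = 5.5000: 155.577221
  t * PV_t at t = 6.0000: 164.457951
  t * PV_t at t = 6.5000: 172.638353
  t * PV_t at t = 7.0000: 180.153320
  t * PV_t at t = 7.5000: 187.036254
  t * PV_t at t = 8.0000: 193.319125
  t * PV_t at t = 8.5000: 199.032530
  t * PV_t at t = 9.0000: 204.205742
  t * PV_t at t = 9.5000: 208.866769
  t * PV_t at t = 10.0000: 5539.102394
Macaulay duration D = 8089.395325 / 1116.848500 = 7.243055
Modified duration = D / (1 + y/m) = 7.243055 / (1 + 0.032000) = 7.018464

Answer: Modified duration = 7.0185


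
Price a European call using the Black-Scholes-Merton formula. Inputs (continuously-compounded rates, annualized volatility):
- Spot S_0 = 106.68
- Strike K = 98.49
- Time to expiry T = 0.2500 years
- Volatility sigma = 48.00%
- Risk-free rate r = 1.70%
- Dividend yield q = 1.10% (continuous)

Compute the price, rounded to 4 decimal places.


Answer: Price = 14.4750

Derivation:
d1 = (ln(S/K) + (r - q + 0.5*sigma^2) * T) / (sigma * sqrt(T)) = 0.45907783
d2 = d1 - sigma * sqrt(T) = 0.21907783
exp(-rT) = 0.99575902; exp(-qT) = 0.99725378
C = S_0 * exp(-qT) * N(d1) - K * exp(-rT) * N(d2)
N(d1) = 0.67691086; N(d2) = 0.58670529
C = 106.6800 * 0.99725378 * 0.67691086 - 98.4900 * 0.99575902 * 0.58670529 = 14.4750


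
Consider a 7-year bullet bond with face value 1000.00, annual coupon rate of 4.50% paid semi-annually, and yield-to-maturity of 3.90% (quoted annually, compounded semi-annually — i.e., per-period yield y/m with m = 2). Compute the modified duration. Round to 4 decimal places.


Coupon per period c = face * coupon_rate / m = 22.500000
Periods per year m = 2; per-period yield y/m = 0.019500
Number of cashflows N = 14
Cashflows (t years, CF_t, discount factor 1/(1+y/m)^(m*t), PV):
  t = 0.5000: CF_t = 22.500000, DF = 0.980873, PV = 22.069642
  t = 1.0000: CF_t = 22.500000, DF = 0.962112, PV = 21.647515
  t = 1.5000: CF_t = 22.500000, DF = 0.943709, PV = 21.233463
  t = 2.0000: CF_t = 22.500000, DF = 0.925659, PV = 20.827330
  t = 2.5000: CF_t = 22.500000, DF = 0.907954, PV = 20.428965
  t = 3.0000: CF_t = 22.500000, DF = 0.890588, PV = 20.038220
  t = 3.5000: CF_t = 22.500000, DF = 0.873553, PV = 19.654948
  t = 4.0000: CF_t = 22.500000, DF = 0.856845, PV = 19.279008
  t = 4.5000: CF_t = 22.500000, DF = 0.840456, PV = 18.910258
  t = 5.0000: CF_t = 22.500000, DF = 0.824380, PV = 18.548561
  t = 5.5000: CF_t = 22.500000, DF = 0.808613, PV = 18.193782
  t = 6.0000: CF_t = 22.500000, DF = 0.793146, PV = 17.845789
  t = 6.5000: CF_t = 22.500000, DF = 0.777976, PV = 17.504452
  t = 7.0000: CF_t = 1022.500000, DF = 0.763095, PV = 780.264944
Price P = sum_t PV_t = 1036.446877
First compute Macaulay numerator sum_t t * PV_t:
  t * PV_t at t = 0.5000: 11.034821
  t * PV_t at t = 1.0000: 21.647515
  t * PV_t at t = 1.5000: 31.850194
  t * PV_t at t = 2.0000: 41.654660
  t * PV_t at t = 2.5000: 51.072413
  t * PV_t at t = 3.0000: 60.114660
  t * PV_t at t = 3.5000: 68.792319
  t * PV_t at t = 4.0000: 77.116031
  t * PV_t at t = 4.5000: 85.096160
  t * PV_t at t = 5.0000: 92.742804
  t * PV_t at t = 5.5000: 100.065801
  t * PV_t at t = 6.0000: 107.074735
  t * PV_t at t = 6.5000: 113.778940
  t * PV_t at t = 7.0000: 5461.854606
Macaulay duration D = 6323.895659 / 1036.446877 = 6.101515
Modified duration = D / (1 + y/m) = 6.101515 / (1 + 0.019500) = 5.984811

Answer: Modified duration = 5.9848


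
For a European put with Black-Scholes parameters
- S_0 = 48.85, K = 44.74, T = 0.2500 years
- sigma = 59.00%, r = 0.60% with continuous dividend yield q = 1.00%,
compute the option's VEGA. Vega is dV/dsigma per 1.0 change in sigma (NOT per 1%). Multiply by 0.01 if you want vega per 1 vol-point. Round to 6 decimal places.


d1 = 0.4420302455; d2 = 0.1470302455
phi(d1) = 0.3618107832; exp(-qT) = 0.9975031224; exp(-rT) = 0.9985011244
Vega = S * exp(-qT) * phi(d1) * sqrt(T) = 48.8500 * 0.9975031224 * 0.3618107832 * 0.5000000000 = 8.815163

Answer: Vega = 8.815163


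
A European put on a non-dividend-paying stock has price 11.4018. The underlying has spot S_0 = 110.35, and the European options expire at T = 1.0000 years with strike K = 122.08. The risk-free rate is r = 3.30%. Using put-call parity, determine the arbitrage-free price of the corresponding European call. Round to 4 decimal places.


Answer: Call price = 3.6347

Derivation:
Put-call parity: C - P = S_0 * exp(-qT) - K * exp(-rT).
S_0 * exp(-qT) = 110.3500 * 1.00000000 = 110.35000000
K * exp(-rT) = 122.0800 * 0.96753856 = 118.11710735
C = P + S*exp(-qT) - K*exp(-rT)
C = 11.4018 + 110.35000000 - 118.11710735 = 3.6347


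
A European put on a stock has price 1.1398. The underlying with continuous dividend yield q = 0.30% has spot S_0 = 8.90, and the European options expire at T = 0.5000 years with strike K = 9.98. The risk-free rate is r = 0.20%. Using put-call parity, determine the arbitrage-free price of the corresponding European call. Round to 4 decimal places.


Answer: Call price = 0.0564

Derivation:
Put-call parity: C - P = S_0 * exp(-qT) - K * exp(-rT).
S_0 * exp(-qT) = 8.9000 * 0.99850112 = 8.88666001
K * exp(-rT) = 9.9800 * 0.99900050 = 9.97002499
C = P + S*exp(-qT) - K*exp(-rT)
C = 1.1398 + 8.88666001 - 9.97002499 = 0.0564


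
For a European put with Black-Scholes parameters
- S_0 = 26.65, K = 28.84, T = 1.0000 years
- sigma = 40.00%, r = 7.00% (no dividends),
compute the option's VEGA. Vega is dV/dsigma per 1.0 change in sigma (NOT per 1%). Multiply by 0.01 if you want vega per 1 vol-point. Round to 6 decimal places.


Answer: Vega = 10.465520

Derivation:
d1 = 0.1775645955; d2 = -0.2224354045
phi(d1) = 0.3927024314; exp(-qT) = 1.0000000000; exp(-rT) = 0.9323938199
Vega = S * exp(-qT) * phi(d1) * sqrt(T) = 26.6500 * 1.0000000000 * 0.3927024314 * 1.0000000000 = 10.465520


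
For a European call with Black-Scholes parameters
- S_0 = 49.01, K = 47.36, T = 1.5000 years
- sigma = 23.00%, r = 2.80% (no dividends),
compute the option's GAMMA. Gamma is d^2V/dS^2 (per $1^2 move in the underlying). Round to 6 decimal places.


d1 = 0.4115191344; d2 = 0.1298278140
phi(d1) = 0.3665528624; exp(-qT) = 1.0000000000; exp(-rT) = 0.9588697806
Gamma = exp(-qT) * phi(d1) / (S * sigma * sqrt(T)) = 1.0000000000 * 0.3665528624 / (49.0100 * 0.2300 * 1.2247448714) = 0.026551

Answer: Gamma = 0.026551


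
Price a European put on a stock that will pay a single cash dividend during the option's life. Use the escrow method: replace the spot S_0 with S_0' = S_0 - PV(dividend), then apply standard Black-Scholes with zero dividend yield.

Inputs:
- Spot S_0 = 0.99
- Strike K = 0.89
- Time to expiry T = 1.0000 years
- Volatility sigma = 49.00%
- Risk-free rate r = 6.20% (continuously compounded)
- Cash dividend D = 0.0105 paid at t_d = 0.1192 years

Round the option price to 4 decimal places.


Answer: Price = 0.1130

Derivation:
PV(D) = D * exp(-r * t_d) = 0.0105 * 0.99263684 = 0.01042269
S_0' = S_0 - PV(D) = 0.9900 - 0.01042269 = 0.97957731
d1 = (ln(S_0'/K) + (r + sigma^2/2)*T) / (sigma*sqrt(T)) = 0.56724429
d2 = d1 - sigma*sqrt(T) = 0.07724429
exp(-rT) = 0.93988289
N(-d1) = 0.28527411; N(-d2) = 0.46921460
P = K * exp(-rT) * N(-d2) - S_0' * N(-d1) = 0.8900 * 0.93988289 * 0.46921460 - 0.97957731 * 0.28527411 = 0.1130


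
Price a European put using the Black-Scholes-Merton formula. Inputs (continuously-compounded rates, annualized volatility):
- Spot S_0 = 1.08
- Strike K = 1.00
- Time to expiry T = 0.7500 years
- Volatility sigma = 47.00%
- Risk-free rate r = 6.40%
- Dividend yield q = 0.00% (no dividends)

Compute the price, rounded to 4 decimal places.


Answer: Price = 0.1081

Derivation:
d1 = (ln(S/K) + (r - q + 0.5*sigma^2) * T) / (sigma * sqrt(T)) = 0.51052146
d2 = d1 - sigma * sqrt(T) = 0.10348952
exp(-rT) = 0.95313379; exp(-qT) = 1.00000000
P = K * exp(-rT) * N(-d2) - S_0 * exp(-qT) * N(-d1)
N(-d1) = 0.30484309; N(-d2) = 0.45878723
P = 1.0000 * 0.95313379 * 0.45878723 - 1.0800 * 1.00000000 * 0.30484309 = 0.1081


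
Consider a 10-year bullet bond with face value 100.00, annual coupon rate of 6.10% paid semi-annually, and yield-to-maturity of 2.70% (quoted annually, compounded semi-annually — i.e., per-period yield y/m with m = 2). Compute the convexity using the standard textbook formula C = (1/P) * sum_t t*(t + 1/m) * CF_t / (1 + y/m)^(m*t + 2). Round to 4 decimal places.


Answer: Convexity = 74.7073

Derivation:
Coupon per period c = face * coupon_rate / m = 3.050000
Periods per year m = 2; per-period yield y/m = 0.013500
Number of cashflows N = 20
Cashflows (t years, CF_t, discount factor 1/(1+y/m)^(m*t), PV):
  t = 0.5000: CF_t = 3.050000, DF = 0.986680, PV = 3.009373
  t = 1.0000: CF_t = 3.050000, DF = 0.973537, PV = 2.969288
  t = 1.5000: CF_t = 3.050000, DF = 0.960569, PV = 2.929737
  t = 2.0000: CF_t = 3.050000, DF = 0.947774, PV = 2.890712
  t = 2.5000: CF_t = 3.050000, DF = 0.935150, PV = 2.852207
  t = 3.0000: CF_t = 3.050000, DF = 0.922694, PV = 2.814215
  t = 3.5000: CF_t = 3.050000, DF = 0.910403, PV = 2.776729
  t = 4.0000: CF_t = 3.050000, DF = 0.898276, PV = 2.739743
  t = 4.5000: CF_t = 3.050000, DF = 0.886311, PV = 2.703249
  t = 5.0000: CF_t = 3.050000, DF = 0.874505, PV = 2.667241
  t = 5.5000: CF_t = 3.050000, DF = 0.862857, PV = 2.631713
  t = 6.0000: CF_t = 3.050000, DF = 0.851363, PV = 2.596658
  t = 6.5000: CF_t = 3.050000, DF = 0.840023, PV = 2.562070
  t = 7.0000: CF_t = 3.050000, DF = 0.828834, PV = 2.527943
  t = 7.5000: CF_t = 3.050000, DF = 0.817794, PV = 2.494270
  t = 8.0000: CF_t = 3.050000, DF = 0.806900, PV = 2.461046
  t = 8.5000: CF_t = 3.050000, DF = 0.796152, PV = 2.428265
  t = 9.0000: CF_t = 3.050000, DF = 0.785547, PV = 2.395920
  t = 9.5000: CF_t = 3.050000, DF = 0.775084, PV = 2.364006
  t = 10.0000: CF_t = 103.050000, DF = 0.764760, PV = 78.808477
Price P = sum_t PV_t = 129.622865
Convexity numerator sum_t t*(t + 1/m) * CF_t / (1+y/m)^(m*t + 2):
  t = 0.5000: term = 1.464868
  t = 1.0000: term = 4.336068
  t = 1.5000: term = 8.556622
  t = 2.0000: term = 14.071077
  t = 2.5000: term = 20.825471
  t = 3.0000: term = 28.767301
  t = 3.5000: term = 37.845487
  t = 4.0000: term = 48.010344
  t = 4.5000: term = 59.213547
  t = 5.0000: term = 71.408103
  t = 5.5000: term = 84.548321
  t = 6.0000: term = 98.589781
  t = 6.5000: term = 113.489306
  t = 7.0000: term = 129.204933
  t = 7.5000: term = 145.695886
  t = 8.0000: term = 162.922549
  t = 8.5000: term = 180.846441
  t = 9.0000: term = 199.430186
  t = 9.5000: term = 218.637489
  t = 10.0000: term = 8055.912279
Convexity = (1/P) * sum = 9683.776059 / 129.622865 = 74.707314


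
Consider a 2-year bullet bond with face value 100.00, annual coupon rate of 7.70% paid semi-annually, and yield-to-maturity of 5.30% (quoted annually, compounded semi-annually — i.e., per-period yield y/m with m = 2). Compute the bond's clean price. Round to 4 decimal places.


Coupon per period c = face * coupon_rate / m = 3.850000
Periods per year m = 2; per-period yield y/m = 0.026500
Number of cashflows N = 4
Cashflows (t years, CF_t, discount factor 1/(1+y/m)^(m*t), PV):
  t = 0.5000: CF_t = 3.850000, DF = 0.974184, PV = 3.750609
  t = 1.0000: CF_t = 3.850000, DF = 0.949035, PV = 3.653784
  t = 1.5000: CF_t = 3.850000, DF = 0.924535, PV = 3.559458
  t = 2.0000: CF_t = 103.850000, DF = 0.900667, PV = 93.534254
Price P = sum_t PV_t = 104.498104

Answer: Price = 104.4981


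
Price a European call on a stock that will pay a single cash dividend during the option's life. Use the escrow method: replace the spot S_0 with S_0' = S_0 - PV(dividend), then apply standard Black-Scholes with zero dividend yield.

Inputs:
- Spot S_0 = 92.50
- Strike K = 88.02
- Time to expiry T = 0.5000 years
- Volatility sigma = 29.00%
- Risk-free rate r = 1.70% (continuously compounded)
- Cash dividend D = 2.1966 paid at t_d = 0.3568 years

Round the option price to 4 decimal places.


PV(D) = D * exp(-r * t_d) = 2.1966 * 0.99395276 = 2.18331663
S_0' = S_0 - PV(D) = 92.5000 - 2.18331663 = 90.31668337
d1 = (ln(S_0'/K) + (r + sigma^2/2)*T) / (sigma*sqrt(T)) = 0.26959366
d2 = d1 - sigma*sqrt(T) = 0.06453270
exp(-rT) = 0.99153602
N(d1) = 0.60626356; N(d2) = 0.52572696
C = S_0' * N(d1) - K * exp(-rT) * N(d2) = 90.31668337 * 0.60626356 - 88.0200 * 0.99153602 * 0.52572696 = 8.8729

Answer: Price = 8.8729


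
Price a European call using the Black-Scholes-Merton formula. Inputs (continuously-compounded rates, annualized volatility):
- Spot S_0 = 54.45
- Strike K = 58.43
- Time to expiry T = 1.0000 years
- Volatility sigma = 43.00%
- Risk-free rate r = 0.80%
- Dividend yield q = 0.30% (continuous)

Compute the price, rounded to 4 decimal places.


d1 = (ln(S/K) + (r - q + 0.5*sigma^2) * T) / (sigma * sqrt(T)) = 0.06256603
d2 = d1 - sigma * sqrt(T) = -0.36743397
exp(-rT) = 0.99203191; exp(-qT) = 0.99700450
C = S_0 * exp(-qT) * N(d1) - K * exp(-rT) * N(d2)
N(d1) = 0.52494396; N(d2) = 0.35664767
C = 54.4500 * 0.99700450 * 0.52494396 - 58.4300 * 0.99203191 * 0.35664767 = 7.8247

Answer: Price = 7.8247


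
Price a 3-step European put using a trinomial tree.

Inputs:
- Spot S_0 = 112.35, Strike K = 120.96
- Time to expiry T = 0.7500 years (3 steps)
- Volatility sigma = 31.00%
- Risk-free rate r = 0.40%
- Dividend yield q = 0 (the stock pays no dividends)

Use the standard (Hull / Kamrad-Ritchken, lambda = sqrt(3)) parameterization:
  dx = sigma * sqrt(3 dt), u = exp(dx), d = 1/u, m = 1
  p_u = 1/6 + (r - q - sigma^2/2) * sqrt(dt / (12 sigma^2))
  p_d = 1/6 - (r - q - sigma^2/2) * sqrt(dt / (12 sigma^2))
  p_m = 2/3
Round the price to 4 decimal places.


dt = T/N = 0.250000; dx = sigma*sqrt(3*dt) = 0.268468
u = exp(dx) = 1.307959; d = 1/u = 0.764550
p_u = 0.146157, p_m = 0.666667, p_d = 0.187177
Discount per step: exp(-r*dt) = 0.999000
Stock lattice S(k, j) with j the centered position index:
  k=0: S(0,+0) = 112.3500
  k=1: S(1,-1) = 85.8972; S(1,+0) = 112.3500; S(1,+1) = 146.9492
  k=2: S(2,-2) = 65.6727; S(2,-1) = 85.8972; S(2,+0) = 112.3500; S(2,+1) = 146.9492; S(2,+2) = 192.2035
  k=3: S(3,-3) = 50.2101; S(3,-2) = 65.6727; S(3,-1) = 85.8972; S(3,+0) = 112.3500; S(3,+1) = 146.9492; S(3,+2) = 192.2035; S(3,+3) = 251.3943
Terminal payoffs V(N, j) = max(K - S_T, 0):
  V(3,-3) = 70.749942; V(3,-2) = 55.287304; V(3,-1) = 35.062809; V(3,+0) = 8.610000; V(3,+1) = 0.000000; V(3,+2) = 0.000000; V(3,+3) = 0.000000
Backward induction: V(k, j) = exp(-r*dt) * [p_u * V(k+1, j+1) + p_m * V(k+1, j) + p_d * V(k+1, j-1)]
  V(2,-2) = exp(-r*dt) * [p_u*35.062809 + p_m*55.287304 + p_d*70.749942] = 55.170403
  V(2,-1) = exp(-r*dt) * [p_u*8.610000 + p_m*35.062809 + p_d*55.287304] = 34.947139
  V(2,+0) = exp(-r*dt) * [p_u*0.000000 + p_m*8.610000 + p_d*35.062809] = 12.290640
  V(2,+1) = exp(-r*dt) * [p_u*0.000000 + p_m*0.000000 + p_d*8.610000] = 1.609979
  V(2,+2) = exp(-r*dt) * [p_u*0.000000 + p_m*0.000000 + p_d*0.000000] = 0.000000
  V(1,-1) = exp(-r*dt) * [p_u*12.290640 + p_m*34.947139 + p_d*55.170403] = 35.385656
  V(1,+0) = exp(-r*dt) * [p_u*1.609979 + p_m*12.290640 + p_d*34.947139] = 14.955392
  V(1,+1) = exp(-r*dt) * [p_u*0.000000 + p_m*1.609979 + p_d*12.290640] = 3.370467
  V(0,+0) = exp(-r*dt) * [p_u*3.370467 + p_m*14.955392 + p_d*35.385656] = 17.069166

Answer: Price = V(0,0) = 17.0692


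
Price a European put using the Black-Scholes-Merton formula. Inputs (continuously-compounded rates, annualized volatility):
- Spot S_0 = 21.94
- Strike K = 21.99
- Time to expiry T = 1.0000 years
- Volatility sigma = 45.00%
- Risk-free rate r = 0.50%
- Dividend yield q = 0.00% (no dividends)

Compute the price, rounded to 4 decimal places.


Answer: Price = 3.8707

Derivation:
d1 = (ln(S/K) + (r - q + 0.5*sigma^2) * T) / (sigma * sqrt(T)) = 0.23105256
d2 = d1 - sigma * sqrt(T) = -0.21894744
exp(-rT) = 0.99501248; exp(-qT) = 1.00000000
P = K * exp(-rT) * N(-d2) - S_0 * exp(-qT) * N(-d1)
N(-d1) = 0.40863699; N(-d2) = 0.58665451
P = 21.9900 * 0.99501248 * 0.58665451 - 21.9400 * 1.00000000 * 0.40863699 = 3.8707


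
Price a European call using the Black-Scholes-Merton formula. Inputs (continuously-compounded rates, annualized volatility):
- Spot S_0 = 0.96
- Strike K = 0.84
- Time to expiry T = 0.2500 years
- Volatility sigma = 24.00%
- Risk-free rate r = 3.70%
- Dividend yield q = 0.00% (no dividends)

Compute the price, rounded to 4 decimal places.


d1 = (ln(S/K) + (r - q + 0.5*sigma^2) * T) / (sigma * sqrt(T)) = 1.24984494
d2 = d1 - sigma * sqrt(T) = 1.12984494
exp(-rT) = 0.99079265; exp(-qT) = 1.00000000
C = S_0 * exp(-qT) * N(d1) - K * exp(-rT) * N(d2)
N(d1) = 0.89432190; N(d2) = 0.87072922
C = 0.9600 * 1.00000000 * 0.89432190 - 0.8400 * 0.99079265 * 0.87072922 = 0.1339

Answer: Price = 0.1339


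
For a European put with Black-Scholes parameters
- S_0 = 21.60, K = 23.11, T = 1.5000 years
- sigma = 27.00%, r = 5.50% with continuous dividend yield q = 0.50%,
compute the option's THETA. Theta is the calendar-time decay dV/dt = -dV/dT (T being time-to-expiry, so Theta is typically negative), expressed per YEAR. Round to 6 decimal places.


d1 = 0.1878029544; d2 = -0.1428781609
phi(d1) = 0.3919686143; exp(-qT) = 0.9925280548; exp(-rT) = 0.9208114379
Theta = -S*exp(-qT)*phi(d1)*sigma/(2*sqrt(T)) + r*K*exp(-rT)*N(-d2) - q*S*exp(-qT)*N(-d1)
N(-d1) = 0.4255155599; N(-d2) = 0.5568067967; sqrt(T) = 1.2247448714
Term 1 = -21.6000 * 0.9925280548 * 0.3919686143 * 0.2700 / (2 * 1.2247448714) = -0.9262665379
Term 2 = 0.0550 * 23.1100 * 0.9208114379 * 0.5568067967 = 0.6516852150
Term 3 = -0.0050 * 21.6000 * 0.9925280548 * 0.4255155599 = -0.0456123021
Theta = -0.9262665379 + (0.6516852150) + (-0.0456123021) = -0.320194

Answer: Theta = -0.320194


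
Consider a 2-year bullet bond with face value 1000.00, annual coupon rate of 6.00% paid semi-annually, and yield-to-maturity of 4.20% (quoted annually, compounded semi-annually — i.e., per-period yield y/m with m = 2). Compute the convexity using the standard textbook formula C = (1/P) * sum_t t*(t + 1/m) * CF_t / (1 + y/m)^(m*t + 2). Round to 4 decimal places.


Answer: Convexity = 4.5281

Derivation:
Coupon per period c = face * coupon_rate / m = 30.000000
Periods per year m = 2; per-period yield y/m = 0.021000
Number of cashflows N = 4
Cashflows (t years, CF_t, discount factor 1/(1+y/m)^(m*t), PV):
  t = 0.5000: CF_t = 30.000000, DF = 0.979432, PV = 29.382958
  t = 1.0000: CF_t = 30.000000, DF = 0.959287, PV = 28.778607
  t = 1.5000: CF_t = 30.000000, DF = 0.939556, PV = 28.186687
  t = 2.0000: CF_t = 1030.000000, DF = 0.920231, PV = 947.838306
Price P = sum_t PV_t = 1034.186558
Convexity numerator sum_t t*(t + 1/m) * CF_t / (1+y/m)^(m*t + 2):
  t = 0.5000: term = 14.093343
  t = 1.0000: term = 41.410411
  t = 1.5000: term = 81.117358
  t = 2.0000: term = 4546.244373
Convexity = (1/P) * sum = 4682.865486 / 1034.186558 = 4.528066


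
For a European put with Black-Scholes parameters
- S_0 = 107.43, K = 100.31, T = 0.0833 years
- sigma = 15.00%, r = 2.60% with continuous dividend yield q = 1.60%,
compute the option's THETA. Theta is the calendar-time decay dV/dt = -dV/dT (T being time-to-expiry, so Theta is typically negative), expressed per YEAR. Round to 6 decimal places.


d1 = 1.6248548724; d2 = 1.5815622633
phi(d1) = 0.1065633951; exp(-qT) = 0.9986680878; exp(-rT) = 0.9978365437
Theta = -S*exp(-qT)*phi(d1)*sigma/(2*sqrt(T)) + r*K*exp(-rT)*N(-d2) - q*S*exp(-qT)*N(-d1)
N(-d1) = 0.0520967429; N(-d2) = 0.0568747673; sqrt(T) = 0.2886173938
Term 1 = -107.4300 * 0.9986680878 * 0.1065633951 * 0.1500 / (2 * 0.2886173938) = -2.9709377994
Term 2 = 0.0260 * 100.3100 * 0.9978365437 * 0.0568747673 = 0.1480118941
Term 3 = -0.0160 * 107.4300 * 0.9986680878 * 0.0520967429 = -0.0894287793
Theta = -2.9709377994 + (0.1480118941) + (-0.0894287793) = -2.912355

Answer: Theta = -2.912355


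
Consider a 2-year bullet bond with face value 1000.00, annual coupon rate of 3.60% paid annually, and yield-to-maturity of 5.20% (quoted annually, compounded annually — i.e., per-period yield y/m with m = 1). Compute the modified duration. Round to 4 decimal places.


Coupon per period c = face * coupon_rate / m = 36.000000
Periods per year m = 1; per-period yield y/m = 0.052000
Number of cashflows N = 2
Cashflows (t years, CF_t, discount factor 1/(1+y/m)^(m*t), PV):
  t = 1.0000: CF_t = 36.000000, DF = 0.950570, PV = 34.220532
  t = 2.0000: CF_t = 1036.000000, DF = 0.903584, PV = 936.112999
Price P = sum_t PV_t = 970.333531
First compute Macaulay numerator sum_t t * PV_t:
  t * PV_t at t = 1.0000: 34.220532
  t * PV_t at t = 2.0000: 1872.225997
Macaulay duration D = 1906.446530 / 970.333531 = 1.964733
Modified duration = D / (1 + y/m) = 1.964733 / (1 + 0.052000) = 1.867617

Answer: Modified duration = 1.8676


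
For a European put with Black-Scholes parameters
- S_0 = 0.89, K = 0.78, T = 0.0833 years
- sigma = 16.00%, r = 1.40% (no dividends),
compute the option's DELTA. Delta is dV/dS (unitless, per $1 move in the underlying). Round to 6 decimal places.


Answer: Delta = -0.001835

Derivation:
d1 = 2.9052299413; d2 = 2.8590511583
phi(d1) = 0.0058628524; exp(-qT) = 1.0000000000; exp(-rT) = 0.9988344797
N(-d1) = 0.0018349169
Delta = -exp(-qT) * N(-d1) = -1.0000000000 * 0.0018349169 = -0.001835


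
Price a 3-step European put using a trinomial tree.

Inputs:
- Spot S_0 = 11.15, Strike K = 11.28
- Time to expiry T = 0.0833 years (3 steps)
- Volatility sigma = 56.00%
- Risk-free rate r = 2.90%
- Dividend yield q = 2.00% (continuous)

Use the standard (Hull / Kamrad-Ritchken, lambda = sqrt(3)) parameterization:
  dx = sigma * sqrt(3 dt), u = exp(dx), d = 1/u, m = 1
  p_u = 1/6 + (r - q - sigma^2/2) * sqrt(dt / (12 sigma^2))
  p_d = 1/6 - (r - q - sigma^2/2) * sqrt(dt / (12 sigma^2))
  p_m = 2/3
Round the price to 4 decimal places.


Answer: Price = V(0,0) = 0.7388

Derivation:
dt = T/N = 0.027767; dx = sigma*sqrt(3*dt) = 0.161626
u = exp(dx) = 1.175420; d = 1/u = 0.850760
p_u = 0.153971, p_m = 0.666667, p_d = 0.179362
Discount per step: exp(-r*dt) = 0.999195
Stock lattice S(k, j) with j the centered position index:
  k=0: S(0,+0) = 11.1500
  k=1: S(1,-1) = 9.4860; S(1,+0) = 11.1500; S(1,+1) = 13.1059
  k=2: S(2,-2) = 8.0703; S(2,-1) = 9.4860; S(2,+0) = 11.1500; S(2,+1) = 13.1059; S(2,+2) = 15.4050
  k=3: S(3,-3) = 6.8659; S(3,-2) = 8.0703; S(3,-1) = 9.4860; S(3,+0) = 11.1500; S(3,+1) = 13.1059; S(3,+2) = 15.4050; S(3,+3) = 18.1073
Terminal payoffs V(N, j) = max(K - S_T, 0):
  V(3,-3) = 4.414133; V(3,-2) = 3.209721; V(3,-1) = 1.794031; V(3,+0) = 0.130000; V(3,+1) = 0.000000; V(3,+2) = 0.000000; V(3,+3) = 0.000000
Backward induction: V(k, j) = exp(-r*dt) * [p_u * V(k+1, j+1) + p_m * V(k+1, j) + p_d * V(k+1, j-1)]
  V(2,-2) = exp(-r*dt) * [p_u*1.794031 + p_m*3.209721 + p_d*4.414133] = 3.205190
  V(2,-1) = exp(-r*dt) * [p_u*0.130000 + p_m*1.794031 + p_d*3.209721] = 1.790298
  V(2,+0) = exp(-r*dt) * [p_u*0.000000 + p_m*0.130000 + p_d*1.794031] = 0.408120
  V(2,+1) = exp(-r*dt) * [p_u*0.000000 + p_m*0.000000 + p_d*0.130000] = 0.023298
  V(2,+2) = exp(-r*dt) * [p_u*0.000000 + p_m*0.000000 + p_d*0.000000] = 0.000000
  V(1,-1) = exp(-r*dt) * [p_u*0.408120 + p_m*1.790298 + p_d*3.205190] = 1.829787
  V(1,+0) = exp(-r*dt) * [p_u*0.023298 + p_m*0.408120 + p_d*1.790298] = 0.596299
  V(1,+1) = exp(-r*dt) * [p_u*0.000000 + p_m*0.023298 + p_d*0.408120] = 0.088662
  V(0,+0) = exp(-r*dt) * [p_u*0.088662 + p_m*0.596299 + p_d*1.829787] = 0.738784


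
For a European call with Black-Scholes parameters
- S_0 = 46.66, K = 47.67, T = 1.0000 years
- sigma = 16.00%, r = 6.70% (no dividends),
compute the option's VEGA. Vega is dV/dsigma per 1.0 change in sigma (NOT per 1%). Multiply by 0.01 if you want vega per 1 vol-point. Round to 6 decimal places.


d1 = 0.3649062336; d2 = 0.2049062336
phi(d1) = 0.3732462786; exp(-qT) = 1.0000000000; exp(-rT) = 0.9351952013
Vega = S * exp(-qT) * phi(d1) * sqrt(T) = 46.6600 * 1.0000000000 * 0.3732462786 * 1.0000000000 = 17.415671

Answer: Vega = 17.415671


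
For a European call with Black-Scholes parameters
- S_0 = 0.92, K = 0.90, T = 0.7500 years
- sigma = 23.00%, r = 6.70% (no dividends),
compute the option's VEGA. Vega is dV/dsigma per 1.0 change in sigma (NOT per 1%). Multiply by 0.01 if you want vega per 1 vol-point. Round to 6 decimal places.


d1 = 0.4622136061; d2 = 0.2630277632
phi(d1) = 0.3585241554; exp(-qT) = 1.0000000000; exp(-rT) = 0.9509916469
Vega = S * exp(-qT) * phi(d1) * sqrt(T) = 0.9200 * 1.0000000000 * 0.3585241554 * 0.8660254038 = 0.285652

Answer: Vega = 0.285652


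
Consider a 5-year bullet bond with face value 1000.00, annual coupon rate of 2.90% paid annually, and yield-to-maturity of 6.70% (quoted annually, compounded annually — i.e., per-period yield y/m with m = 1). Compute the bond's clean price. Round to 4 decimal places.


Answer: Price = 842.9329

Derivation:
Coupon per period c = face * coupon_rate / m = 29.000000
Periods per year m = 1; per-period yield y/m = 0.067000
Number of cashflows N = 5
Cashflows (t years, CF_t, discount factor 1/(1+y/m)^(m*t), PV):
  t = 1.0000: CF_t = 29.000000, DF = 0.937207, PV = 27.179007
  t = 2.0000: CF_t = 29.000000, DF = 0.878357, PV = 25.472359
  t = 3.0000: CF_t = 29.000000, DF = 0.823203, PV = 23.872876
  t = 4.0000: CF_t = 29.000000, DF = 0.771511, PV = 22.373829
  t = 5.0000: CF_t = 1029.000000, DF = 0.723066, PV = 744.034849
Price P = sum_t PV_t = 842.932920
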